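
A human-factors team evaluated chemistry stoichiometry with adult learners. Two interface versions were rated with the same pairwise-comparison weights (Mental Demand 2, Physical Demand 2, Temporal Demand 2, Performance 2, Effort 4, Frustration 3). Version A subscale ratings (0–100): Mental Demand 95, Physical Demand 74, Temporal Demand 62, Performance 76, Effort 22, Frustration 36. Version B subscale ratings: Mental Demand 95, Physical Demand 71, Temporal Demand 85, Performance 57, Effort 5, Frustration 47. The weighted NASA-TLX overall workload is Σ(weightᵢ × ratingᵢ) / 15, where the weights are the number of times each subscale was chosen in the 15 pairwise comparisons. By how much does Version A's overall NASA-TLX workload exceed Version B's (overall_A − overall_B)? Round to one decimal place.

2.2

Version A weighted sum = 2·95 + 2·74 + 2·62 + 2·76 + 4·22 + 3·36 = 190 + 148 + 124 + 152 + 88 + 108 = 810; overall_A = 810/15 = 54.0000.
Version B weighted sum = 2·95 + 2·71 + 2·85 + 2·57 + 4·5 + 3·47 = 190 + 142 + 170 + 114 + 20 + 141 = 777; overall_B = 777/15 = 51.8000.
Difference = 54.0000 − 51.8000 = 2.2000 ≈ 2.2.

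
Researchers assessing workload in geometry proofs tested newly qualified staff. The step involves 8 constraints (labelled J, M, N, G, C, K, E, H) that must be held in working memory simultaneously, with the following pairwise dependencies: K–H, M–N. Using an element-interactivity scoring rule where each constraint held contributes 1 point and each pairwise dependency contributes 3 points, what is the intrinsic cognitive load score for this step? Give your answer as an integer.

14

Count of constraints held simultaneously: 8.
Count of pairwise dependencies listed: 2.
Element contribution: 8 × 1 = 8.
Interaction contribution: 2 × 3 = 6.
Intrinsic load = 8 + 6 = 14.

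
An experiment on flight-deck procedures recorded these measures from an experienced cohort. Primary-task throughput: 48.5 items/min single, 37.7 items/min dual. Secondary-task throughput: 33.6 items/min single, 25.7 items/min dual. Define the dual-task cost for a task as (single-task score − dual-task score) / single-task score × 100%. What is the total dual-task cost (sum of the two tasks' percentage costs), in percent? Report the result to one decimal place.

Primary cost = (48.5 − 37.7) / 48.5 × 100% = 22.2680%.
Secondary cost = (33.6 − 25.7) / 33.6 × 100% = 23.5119%.
Total = 22.2680% + 23.5119% = 45.7799% ≈ 45.8%.

45.8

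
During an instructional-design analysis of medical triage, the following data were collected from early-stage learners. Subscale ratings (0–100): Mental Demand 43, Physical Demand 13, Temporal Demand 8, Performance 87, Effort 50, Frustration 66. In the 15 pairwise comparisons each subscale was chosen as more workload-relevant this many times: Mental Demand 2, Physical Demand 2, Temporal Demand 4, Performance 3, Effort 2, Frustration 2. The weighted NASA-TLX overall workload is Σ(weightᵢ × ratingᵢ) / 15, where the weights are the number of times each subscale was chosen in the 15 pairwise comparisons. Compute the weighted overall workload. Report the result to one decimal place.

The tallies are the weights (they sum to 15).
Weighted sum = 2·43 + 2·13 + 4·8 + 3·87 + 2·50 + 2·66
            = 86 + 26 + 32 + 261 + 100 + 132 = 637.
Overall workload = 637 / 15 = 42.4667 ≈ 42.5.

42.5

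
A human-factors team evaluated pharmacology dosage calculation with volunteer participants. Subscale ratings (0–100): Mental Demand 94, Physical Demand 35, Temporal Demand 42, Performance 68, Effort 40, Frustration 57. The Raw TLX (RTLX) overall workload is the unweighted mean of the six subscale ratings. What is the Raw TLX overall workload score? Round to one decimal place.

Sum of ratings = 94 + 35 + 42 + 68 + 40 + 57 = 336.
RTLX = 336 / 6 = 56.0000 ≈ 56.0.

56.0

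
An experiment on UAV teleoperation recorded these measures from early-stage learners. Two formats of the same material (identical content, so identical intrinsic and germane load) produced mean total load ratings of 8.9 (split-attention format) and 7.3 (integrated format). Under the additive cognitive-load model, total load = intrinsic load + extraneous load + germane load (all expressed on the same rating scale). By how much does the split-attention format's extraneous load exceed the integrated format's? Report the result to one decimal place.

1.6

Intrinsic and germane load are equal across formats, so the difference in total load equals the difference in extraneous load.
Extraneous-load difference = 8.9 − 7.3 = 1.6.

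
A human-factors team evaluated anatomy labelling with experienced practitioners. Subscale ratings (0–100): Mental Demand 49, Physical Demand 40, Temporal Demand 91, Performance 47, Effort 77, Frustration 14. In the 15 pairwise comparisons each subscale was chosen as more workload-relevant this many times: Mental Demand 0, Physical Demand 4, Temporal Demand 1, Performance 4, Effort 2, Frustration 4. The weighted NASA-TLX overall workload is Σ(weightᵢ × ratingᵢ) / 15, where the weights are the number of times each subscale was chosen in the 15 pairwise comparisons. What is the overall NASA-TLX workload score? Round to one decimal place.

43.3

The tallies are the weights (they sum to 15).
Weighted sum = 0·49 + 4·40 + 1·91 + 4·47 + 2·77 + 4·14
            = 0 + 160 + 91 + 188 + 154 + 56 = 649.
Overall workload = 649 / 15 = 43.2667 ≈ 43.3.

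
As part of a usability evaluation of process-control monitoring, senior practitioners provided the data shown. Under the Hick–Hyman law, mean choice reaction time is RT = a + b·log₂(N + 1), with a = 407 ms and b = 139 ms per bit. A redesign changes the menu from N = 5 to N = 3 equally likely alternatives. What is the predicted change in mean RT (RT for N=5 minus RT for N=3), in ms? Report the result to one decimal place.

81.3

RT(5) = 407 + 139·log₂(6) = 407 + 139·2.5850 = 766.3150 ms.
RT(3) = 407 + 139·log₂(4) = 407 + 139·2.0000 = 685.0000 ms.
Difference = 766.3150 − 685.0000 = 81.3150 ≈ 81.3 ms.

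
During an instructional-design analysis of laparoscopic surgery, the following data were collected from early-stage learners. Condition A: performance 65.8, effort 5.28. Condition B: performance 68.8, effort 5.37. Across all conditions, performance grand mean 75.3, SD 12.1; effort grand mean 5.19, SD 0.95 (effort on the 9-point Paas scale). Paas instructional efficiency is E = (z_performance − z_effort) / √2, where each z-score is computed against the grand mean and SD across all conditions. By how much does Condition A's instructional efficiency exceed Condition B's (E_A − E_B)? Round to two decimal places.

Condition A: z_P = (65.8 − 75.3)/12.1 = -0.7851; z_E = (5.28 − 5.19)/0.95 = 0.0947; E_A = (-0.7851 − 0.0947)/√2 = -0.6221.
Condition B: z_P = (68.8 − 75.3)/12.1 = -0.5372; z_E = (5.37 − 5.19)/0.95 = 0.1895; E_B = (-0.5372 − 0.1895)/√2 = -0.5139.
E_A − E_B = -0.6221 − (-0.5139) = -0.1082 ≈ -0.11.

-0.11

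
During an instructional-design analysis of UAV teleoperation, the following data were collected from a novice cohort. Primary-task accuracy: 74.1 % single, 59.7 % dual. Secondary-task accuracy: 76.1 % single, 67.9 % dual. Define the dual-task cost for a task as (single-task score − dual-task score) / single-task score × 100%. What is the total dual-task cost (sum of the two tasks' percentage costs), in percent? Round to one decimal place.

30.2

Primary cost = (74.1 − 59.7) / 74.1 × 100% = 19.4332%.
Secondary cost = (76.1 − 67.9) / 76.1 × 100% = 10.7753%.
Total = 19.4332% + 10.7753% = 30.2085% ≈ 30.2%.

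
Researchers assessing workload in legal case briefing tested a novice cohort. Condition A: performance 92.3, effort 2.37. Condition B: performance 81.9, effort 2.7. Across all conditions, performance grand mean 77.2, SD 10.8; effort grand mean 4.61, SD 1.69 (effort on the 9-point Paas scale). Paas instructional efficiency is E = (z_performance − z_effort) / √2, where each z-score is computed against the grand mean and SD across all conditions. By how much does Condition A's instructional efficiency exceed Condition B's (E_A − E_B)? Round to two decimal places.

0.82

Condition A: z_P = (92.3 − 77.2)/10.8 = 1.3981; z_E = (2.37 − 4.61)/1.69 = -1.3254; E_A = (1.3981 − (-1.3254))/√2 = 1.9258.
Condition B: z_P = (81.9 − 77.2)/10.8 = 0.4352; z_E = (2.7 − 4.61)/1.69 = -1.1302; E_B = (0.4352 − (-1.1302))/√2 = 1.1069.
E_A − E_B = 1.9258 − 1.1069 = 0.8189 ≈ 0.82.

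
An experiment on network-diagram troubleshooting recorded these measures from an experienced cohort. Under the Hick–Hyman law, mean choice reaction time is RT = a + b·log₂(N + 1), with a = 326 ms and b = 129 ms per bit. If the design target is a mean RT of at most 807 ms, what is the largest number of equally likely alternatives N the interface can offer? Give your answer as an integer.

Set 326 + 129·log₂(N + 1) ≤ 807.
log₂(N + 1) ≤ (807 − 326) / 129 = 3.7287.
N + 1 ≤ 2^3.7287 = 13.2572.
N ≤ 12.2572, so the largest integer N is 12.

12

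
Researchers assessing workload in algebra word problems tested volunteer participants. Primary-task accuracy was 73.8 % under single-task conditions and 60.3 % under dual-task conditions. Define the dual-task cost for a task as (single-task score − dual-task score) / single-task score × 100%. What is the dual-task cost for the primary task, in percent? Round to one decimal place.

18.3

Cost = (73.8 − 60.3) / 73.8 × 100%
     = 13.5000 / 73.8 × 100% = 18.2927%.
≈ 18.3%.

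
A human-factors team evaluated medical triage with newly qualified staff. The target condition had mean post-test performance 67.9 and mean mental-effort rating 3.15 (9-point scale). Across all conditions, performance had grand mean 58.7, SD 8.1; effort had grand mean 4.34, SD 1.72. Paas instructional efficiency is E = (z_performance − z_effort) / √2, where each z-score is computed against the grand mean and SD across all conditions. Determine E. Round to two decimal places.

1.29

z_performance = (67.9 − 58.7) / 8.1 = 9.2000 / 8.1 = 1.1358.
z_effort = (3.15 − 4.34) / 1.72 = -1.1900 / 1.72 = -0.6919.
z_P − z_E = 1.1358 − (-0.6919) = 1.8277.
E = 1.8277 / √2 = 1.8277 / 1.41421 = 1.2924 ≈ 1.29.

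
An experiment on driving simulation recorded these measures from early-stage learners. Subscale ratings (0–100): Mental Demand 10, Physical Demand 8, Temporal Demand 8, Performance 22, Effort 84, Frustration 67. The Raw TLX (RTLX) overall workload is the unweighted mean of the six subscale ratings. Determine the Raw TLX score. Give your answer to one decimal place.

33.2

Sum of ratings = 10 + 8 + 8 + 22 + 84 + 67 = 199.
RTLX = 199 / 6 = 33.1667 ≈ 33.2.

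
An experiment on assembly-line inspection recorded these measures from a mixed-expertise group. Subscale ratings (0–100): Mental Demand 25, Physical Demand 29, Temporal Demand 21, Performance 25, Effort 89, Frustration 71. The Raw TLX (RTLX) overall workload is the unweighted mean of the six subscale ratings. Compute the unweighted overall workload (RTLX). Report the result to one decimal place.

Sum of ratings = 25 + 29 + 21 + 25 + 89 + 71 = 260.
RTLX = 260 / 6 = 43.3333 ≈ 43.3.

43.3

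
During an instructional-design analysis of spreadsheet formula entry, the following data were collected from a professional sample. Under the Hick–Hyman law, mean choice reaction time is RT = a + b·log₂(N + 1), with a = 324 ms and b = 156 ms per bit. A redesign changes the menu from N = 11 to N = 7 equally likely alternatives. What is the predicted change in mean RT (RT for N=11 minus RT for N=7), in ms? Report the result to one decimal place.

91.3

RT(11) = 324 + 156·log₂(12) = 324 + 156·3.5850 = 883.2600 ms.
RT(7) = 324 + 156·log₂(8) = 324 + 156·3.0000 = 792.0000 ms.
Difference = 883.2600 − 792.0000 = 91.2600 ≈ 91.3 ms.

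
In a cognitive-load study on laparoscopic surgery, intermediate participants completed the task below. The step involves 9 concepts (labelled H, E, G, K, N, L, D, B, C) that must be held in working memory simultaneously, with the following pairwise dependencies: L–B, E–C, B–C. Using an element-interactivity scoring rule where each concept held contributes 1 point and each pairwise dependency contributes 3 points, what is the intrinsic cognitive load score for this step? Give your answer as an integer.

Count of concepts held simultaneously: 9.
Count of pairwise dependencies listed: 3.
Element contribution: 9 × 1 = 9.
Interaction contribution: 3 × 3 = 9.
Intrinsic load = 9 + 9 = 18.

18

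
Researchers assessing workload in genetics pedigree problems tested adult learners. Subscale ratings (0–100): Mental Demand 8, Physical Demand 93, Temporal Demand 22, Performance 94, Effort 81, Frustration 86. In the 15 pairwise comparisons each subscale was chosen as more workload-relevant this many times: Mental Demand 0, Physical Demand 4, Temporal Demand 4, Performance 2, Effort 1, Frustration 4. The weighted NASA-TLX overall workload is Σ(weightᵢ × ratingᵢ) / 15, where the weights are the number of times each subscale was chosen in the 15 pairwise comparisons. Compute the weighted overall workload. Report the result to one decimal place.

71.5

The tallies are the weights (they sum to 15).
Weighted sum = 0·8 + 4·93 + 4·22 + 2·94 + 1·81 + 4·86
            = 0 + 372 + 88 + 188 + 81 + 344 = 1073.
Overall workload = 1073 / 15 = 71.5333 ≈ 71.5.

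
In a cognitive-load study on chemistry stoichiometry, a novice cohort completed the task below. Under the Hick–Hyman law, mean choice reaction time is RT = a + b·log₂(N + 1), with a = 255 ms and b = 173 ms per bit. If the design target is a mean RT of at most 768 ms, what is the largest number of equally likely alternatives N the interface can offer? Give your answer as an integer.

6

Set 255 + 173·log₂(N + 1) ≤ 768.
log₂(N + 1) ≤ (768 − 255) / 173 = 2.9653.
N + 1 ≤ 2^2.9653 = 7.8099.
N ≤ 6.8099, so the largest integer N is 6.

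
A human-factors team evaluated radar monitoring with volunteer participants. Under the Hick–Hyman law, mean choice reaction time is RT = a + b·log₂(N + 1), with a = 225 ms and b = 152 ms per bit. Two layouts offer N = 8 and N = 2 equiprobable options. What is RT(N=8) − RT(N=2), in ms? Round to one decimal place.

RT(8) = 225 + 152·log₂(9) = 225 + 152·3.1699 = 706.8248 ms.
RT(2) = 225 + 152·log₂(3) = 225 + 152·1.5850 = 465.9200 ms.
Difference = 706.8248 − 465.9200 = 240.9048 ≈ 240.9 ms.

240.9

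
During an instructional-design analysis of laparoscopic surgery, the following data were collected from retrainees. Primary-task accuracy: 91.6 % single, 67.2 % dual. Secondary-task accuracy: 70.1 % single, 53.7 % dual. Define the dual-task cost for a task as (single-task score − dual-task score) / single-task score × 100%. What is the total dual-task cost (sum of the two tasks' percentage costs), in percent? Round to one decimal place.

Primary cost = (91.6 − 67.2) / 91.6 × 100% = 26.6376%.
Secondary cost = (70.1 − 53.7) / 70.1 × 100% = 23.3951%.
Total = 26.6376% + 23.3951% = 50.0327% ≈ 50.0%.

50.0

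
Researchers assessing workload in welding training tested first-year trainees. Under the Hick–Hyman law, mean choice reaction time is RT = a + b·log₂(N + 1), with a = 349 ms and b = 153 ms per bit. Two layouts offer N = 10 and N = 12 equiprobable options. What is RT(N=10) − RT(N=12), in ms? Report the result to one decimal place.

-36.9

RT(10) = 349 + 153·log₂(11) = 349 + 153·3.4594 = 878.2882 ms.
RT(12) = 349 + 153·log₂(13) = 349 + 153·3.7004 = 915.1612 ms.
Difference = 878.2882 − 915.1612 = -36.8730 ≈ -36.9 ms.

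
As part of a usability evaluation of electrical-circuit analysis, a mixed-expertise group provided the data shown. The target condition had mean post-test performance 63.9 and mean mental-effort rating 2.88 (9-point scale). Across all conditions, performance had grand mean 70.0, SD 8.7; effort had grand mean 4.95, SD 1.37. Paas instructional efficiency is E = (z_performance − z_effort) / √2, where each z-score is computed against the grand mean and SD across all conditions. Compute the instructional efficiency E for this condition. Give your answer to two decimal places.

z_performance = (63.9 − 70.0) / 8.7 = -6.1000 / 8.7 = -0.7011.
z_effort = (2.88 − 4.95) / 1.37 = -2.0700 / 1.37 = -1.5109.
z_P − z_E = -0.7011 − (-1.5109) = 0.8098.
E = 0.8098 / √2 = 0.8098 / 1.41421 = 0.5726 ≈ 0.57.

0.57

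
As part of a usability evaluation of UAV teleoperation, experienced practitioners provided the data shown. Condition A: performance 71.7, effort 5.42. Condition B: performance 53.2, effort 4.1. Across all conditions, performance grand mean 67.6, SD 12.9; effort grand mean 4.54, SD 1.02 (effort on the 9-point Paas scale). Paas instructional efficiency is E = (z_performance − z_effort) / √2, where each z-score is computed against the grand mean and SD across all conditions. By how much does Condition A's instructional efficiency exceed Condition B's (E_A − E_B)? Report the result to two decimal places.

Condition A: z_P = (71.7 − 67.6)/12.9 = 0.3178; z_E = (5.42 − 4.54)/1.02 = 0.8627; E_A = (0.3178 − 0.8627)/√2 = -0.3853.
Condition B: z_P = (53.2 − 67.6)/12.9 = -1.1163; z_E = (4.1 − 4.54)/1.02 = -0.4314; E_B = (-1.1163 − (-0.4314))/√2 = -0.4843.
E_A − E_B = -0.3853 − (-0.4843) = 0.0990 ≈ 0.10.

0.10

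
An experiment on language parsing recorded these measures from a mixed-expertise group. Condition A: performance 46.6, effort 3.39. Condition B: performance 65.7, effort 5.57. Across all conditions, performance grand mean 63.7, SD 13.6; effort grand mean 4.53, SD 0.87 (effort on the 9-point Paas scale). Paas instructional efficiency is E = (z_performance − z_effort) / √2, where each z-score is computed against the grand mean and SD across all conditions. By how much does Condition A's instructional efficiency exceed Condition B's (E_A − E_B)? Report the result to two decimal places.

0.78

Condition A: z_P = (46.6 − 63.7)/13.6 = -1.2574; z_E = (3.39 − 4.53)/0.87 = -1.3103; E_A = (-1.2574 − (-1.3103))/√2 = 0.0374.
Condition B: z_P = (65.7 − 63.7)/13.6 = 0.1471; z_E = (5.57 − 4.53)/0.87 = 1.1954; E_B = (0.1471 − 1.1954)/√2 = -0.7413.
E_A − E_B = 0.0374 − (-0.7413) = 0.7787 ≈ 0.78.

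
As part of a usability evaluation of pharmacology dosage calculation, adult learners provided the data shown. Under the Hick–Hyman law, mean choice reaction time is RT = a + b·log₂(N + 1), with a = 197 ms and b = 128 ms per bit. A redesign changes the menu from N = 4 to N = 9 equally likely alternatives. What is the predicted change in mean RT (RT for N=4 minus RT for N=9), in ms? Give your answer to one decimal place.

RT(4) = 197 + 128·log₂(5) = 197 + 128·2.3219 = 494.2032 ms.
RT(9) = 197 + 128·log₂(10) = 197 + 128·3.3219 = 622.2032 ms.
Difference = 494.2032 − 622.2032 = -128.0000 ≈ -128.0 ms.

-128.0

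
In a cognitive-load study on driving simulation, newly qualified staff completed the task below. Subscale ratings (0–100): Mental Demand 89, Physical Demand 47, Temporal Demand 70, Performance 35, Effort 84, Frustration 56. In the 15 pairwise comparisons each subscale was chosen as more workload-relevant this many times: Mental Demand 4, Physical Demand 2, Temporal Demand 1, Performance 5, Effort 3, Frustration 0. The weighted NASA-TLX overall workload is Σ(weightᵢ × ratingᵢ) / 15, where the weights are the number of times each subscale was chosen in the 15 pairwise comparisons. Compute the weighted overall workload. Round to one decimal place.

63.1

The tallies are the weights (they sum to 15).
Weighted sum = 4·89 + 2·47 + 1·70 + 5·35 + 3·84 + 0·56
            = 356 + 94 + 70 + 175 + 252 + 0 = 947.
Overall workload = 947 / 15 = 63.1333 ≈ 63.1.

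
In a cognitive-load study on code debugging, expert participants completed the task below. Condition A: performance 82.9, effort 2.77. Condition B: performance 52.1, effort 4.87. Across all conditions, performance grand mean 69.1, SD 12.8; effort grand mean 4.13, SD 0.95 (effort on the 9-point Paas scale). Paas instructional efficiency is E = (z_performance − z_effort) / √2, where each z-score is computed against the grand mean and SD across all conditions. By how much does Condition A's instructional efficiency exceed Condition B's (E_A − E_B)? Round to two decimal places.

3.26

Condition A: z_P = (82.9 − 69.1)/12.8 = 1.0781; z_E = (2.77 − 4.13)/0.95 = -1.4316; E_A = (1.0781 − (-1.4316))/√2 = 1.7746.
Condition B: z_P = (52.1 − 69.1)/12.8 = -1.3281; z_E = (4.87 − 4.13)/0.95 = 0.7789; E_B = (-1.3281 − 0.7789)/√2 = -1.4899.
E_A − E_B = 1.7746 − (-1.4899) = 3.2645 ≈ 3.26.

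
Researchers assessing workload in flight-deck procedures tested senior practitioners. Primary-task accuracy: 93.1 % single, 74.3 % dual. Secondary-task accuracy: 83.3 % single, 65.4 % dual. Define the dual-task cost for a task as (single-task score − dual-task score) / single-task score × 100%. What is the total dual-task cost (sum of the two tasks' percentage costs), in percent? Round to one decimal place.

41.7

Primary cost = (93.1 − 74.3) / 93.1 × 100% = 20.1933%.
Secondary cost = (83.3 − 65.4) / 83.3 × 100% = 21.4886%.
Total = 20.1933% + 21.4886% = 41.6819% ≈ 41.7%.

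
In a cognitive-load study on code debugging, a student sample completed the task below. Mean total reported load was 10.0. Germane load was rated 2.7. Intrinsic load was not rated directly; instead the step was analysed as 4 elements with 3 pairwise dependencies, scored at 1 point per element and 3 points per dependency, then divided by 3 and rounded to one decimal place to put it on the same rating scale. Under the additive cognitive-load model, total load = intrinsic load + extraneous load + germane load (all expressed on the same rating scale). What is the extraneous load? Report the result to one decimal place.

Intrinsic (element-interactivity): (4 × 1 + 3 × 3) / 3 = 13 / 3 = 4.3333 → 4.3.
extraneous load = total − intrinsic − germane
             = 10.0 − 4.3 − 2.7 = 3.0.

3.0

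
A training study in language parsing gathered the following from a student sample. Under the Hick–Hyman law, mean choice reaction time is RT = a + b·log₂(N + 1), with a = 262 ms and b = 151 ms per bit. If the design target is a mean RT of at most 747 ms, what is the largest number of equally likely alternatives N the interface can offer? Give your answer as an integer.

Set 262 + 151·log₂(N + 1) ≤ 747.
log₂(N + 1) ≤ (747 − 262) / 151 = 3.2119.
N + 1 ≤ 2^3.2119 = 9.2657.
N ≤ 8.2657, so the largest integer N is 8.

8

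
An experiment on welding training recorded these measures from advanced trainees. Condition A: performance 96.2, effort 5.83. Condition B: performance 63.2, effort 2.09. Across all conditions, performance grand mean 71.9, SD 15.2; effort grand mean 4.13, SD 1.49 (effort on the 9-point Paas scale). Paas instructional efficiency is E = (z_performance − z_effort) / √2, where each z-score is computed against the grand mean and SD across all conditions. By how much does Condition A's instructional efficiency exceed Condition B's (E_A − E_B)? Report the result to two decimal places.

Condition A: z_P = (96.2 − 71.9)/15.2 = 1.5987; z_E = (5.83 − 4.13)/1.49 = 1.1409; E_A = (1.5987 − 1.1409)/√2 = 0.3237.
Condition B: z_P = (63.2 − 71.9)/15.2 = -0.5724; z_E = (2.09 − 4.13)/1.49 = -1.3691; E_B = (-0.5724 − (-1.3691))/√2 = 0.5634.
E_A − E_B = 0.3237 − 0.5634 = -0.2397 ≈ -0.24.

-0.24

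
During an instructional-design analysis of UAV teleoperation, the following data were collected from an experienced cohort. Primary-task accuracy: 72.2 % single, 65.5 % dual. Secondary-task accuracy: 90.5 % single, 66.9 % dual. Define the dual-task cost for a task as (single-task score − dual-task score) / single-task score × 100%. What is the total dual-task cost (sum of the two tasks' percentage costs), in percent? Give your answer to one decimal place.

Primary cost = (72.2 − 65.5) / 72.2 × 100% = 9.2798%.
Secondary cost = (90.5 − 66.9) / 90.5 × 100% = 26.0773%.
Total = 9.2798% + 26.0773% = 35.3571% ≈ 35.4%.

35.4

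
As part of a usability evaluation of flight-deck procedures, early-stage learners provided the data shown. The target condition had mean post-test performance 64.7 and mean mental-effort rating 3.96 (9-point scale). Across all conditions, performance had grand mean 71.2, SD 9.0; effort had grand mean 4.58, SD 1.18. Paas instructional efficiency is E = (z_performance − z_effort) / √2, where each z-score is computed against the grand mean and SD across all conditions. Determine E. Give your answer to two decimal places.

-0.14

z_performance = (64.7 − 71.2) / 9.0 = -6.5000 / 9.0 = -0.7222.
z_effort = (3.96 − 4.58) / 1.18 = -0.6200 / 1.18 = -0.5254.
z_P − z_E = -0.7222 − (-0.5254) = -0.1968.
E = -0.1968 / √2 = -0.1968 / 1.41421 = -0.1392 ≈ -0.14.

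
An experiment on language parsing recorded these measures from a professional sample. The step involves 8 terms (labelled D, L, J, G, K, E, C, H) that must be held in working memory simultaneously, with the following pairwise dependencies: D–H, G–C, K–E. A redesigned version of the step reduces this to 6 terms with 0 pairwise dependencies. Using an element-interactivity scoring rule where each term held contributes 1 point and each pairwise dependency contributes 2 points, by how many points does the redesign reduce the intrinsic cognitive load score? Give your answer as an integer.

Original: 8 × 1 + 3 × 2 = 8 + 6 = 14.
Redesigned: 6 × 1 + 0 × 2 = 6 + 0 = 6.
Reduction = 14 − 6 = 8.

8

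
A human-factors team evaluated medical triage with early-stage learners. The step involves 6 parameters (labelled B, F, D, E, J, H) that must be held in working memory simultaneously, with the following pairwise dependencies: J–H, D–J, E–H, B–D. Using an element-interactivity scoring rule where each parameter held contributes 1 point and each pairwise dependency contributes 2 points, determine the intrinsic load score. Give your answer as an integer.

Count of parameters held simultaneously: 6.
Count of pairwise dependencies listed: 4.
Element contribution: 6 × 1 = 6.
Interaction contribution: 4 × 2 = 8.
Intrinsic load = 6 + 8 = 14.

14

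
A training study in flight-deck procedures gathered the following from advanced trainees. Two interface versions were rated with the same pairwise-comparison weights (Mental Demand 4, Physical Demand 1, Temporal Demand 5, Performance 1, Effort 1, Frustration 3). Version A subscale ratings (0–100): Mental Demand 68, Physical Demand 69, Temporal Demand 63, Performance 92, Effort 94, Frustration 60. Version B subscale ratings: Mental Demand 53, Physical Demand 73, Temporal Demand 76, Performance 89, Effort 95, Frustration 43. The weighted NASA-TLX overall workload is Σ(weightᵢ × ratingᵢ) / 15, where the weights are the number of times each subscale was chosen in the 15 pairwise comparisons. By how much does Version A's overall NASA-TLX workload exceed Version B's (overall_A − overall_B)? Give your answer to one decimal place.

2.9

Version A weighted sum = 4·68 + 1·69 + 5·63 + 1·92 + 1·94 + 3·60 = 272 + 69 + 315 + 92 + 94 + 180 = 1022; overall_A = 1022/15 = 68.1333.
Version B weighted sum = 4·53 + 1·73 + 5·76 + 1·89 + 1·95 + 3·43 = 212 + 73 + 380 + 89 + 95 + 129 = 978; overall_B = 978/15 = 65.2000.
Difference = 68.1333 − 65.2000 = 2.9333 ≈ 2.9.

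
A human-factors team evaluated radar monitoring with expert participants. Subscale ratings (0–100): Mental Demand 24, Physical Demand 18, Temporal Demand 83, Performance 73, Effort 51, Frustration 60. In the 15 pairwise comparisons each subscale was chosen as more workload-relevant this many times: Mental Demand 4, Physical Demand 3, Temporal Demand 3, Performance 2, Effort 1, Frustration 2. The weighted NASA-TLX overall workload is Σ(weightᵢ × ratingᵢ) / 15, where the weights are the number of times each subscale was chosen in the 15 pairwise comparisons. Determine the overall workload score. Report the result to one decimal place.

47.7

The tallies are the weights (they sum to 15).
Weighted sum = 4·24 + 3·18 + 3·83 + 2·73 + 1·51 + 2·60
            = 96 + 54 + 249 + 146 + 51 + 120 = 716.
Overall workload = 716 / 15 = 47.7333 ≈ 47.7.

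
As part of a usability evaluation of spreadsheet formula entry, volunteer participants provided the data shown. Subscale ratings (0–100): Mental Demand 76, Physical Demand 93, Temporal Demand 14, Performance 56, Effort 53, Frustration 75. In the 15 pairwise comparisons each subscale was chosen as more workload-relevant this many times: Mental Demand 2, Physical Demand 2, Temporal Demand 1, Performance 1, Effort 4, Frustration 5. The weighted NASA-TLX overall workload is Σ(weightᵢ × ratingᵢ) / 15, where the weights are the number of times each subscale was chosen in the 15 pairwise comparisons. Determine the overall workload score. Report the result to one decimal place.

66.3

The tallies are the weights (they sum to 15).
Weighted sum = 2·76 + 2·93 + 1·14 + 1·56 + 4·53 + 5·75
            = 152 + 186 + 14 + 56 + 212 + 375 = 995.
Overall workload = 995 / 15 = 66.3333 ≈ 66.3.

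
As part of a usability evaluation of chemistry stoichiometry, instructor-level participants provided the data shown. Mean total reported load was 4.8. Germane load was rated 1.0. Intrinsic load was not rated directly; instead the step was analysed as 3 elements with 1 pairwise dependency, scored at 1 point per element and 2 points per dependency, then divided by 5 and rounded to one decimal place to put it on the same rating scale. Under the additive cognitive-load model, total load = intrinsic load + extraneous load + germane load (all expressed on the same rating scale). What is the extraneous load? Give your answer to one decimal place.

2.8

Intrinsic (element-interactivity): (3 × 1 + 1 × 2) / 5 = 5 / 5 = 1.0000 → 1.0.
extraneous load = total − intrinsic − germane
             = 4.8 − 1.0 − 1.0 = 2.8.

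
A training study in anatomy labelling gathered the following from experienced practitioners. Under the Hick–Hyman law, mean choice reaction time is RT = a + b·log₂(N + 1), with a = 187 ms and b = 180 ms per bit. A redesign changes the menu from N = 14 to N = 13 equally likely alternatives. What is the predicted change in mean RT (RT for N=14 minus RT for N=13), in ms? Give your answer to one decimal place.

RT(14) = 187 + 180·log₂(15) = 187 + 180·3.9069 = 890.2420 ms.
RT(13) = 187 + 180·log₂(14) = 187 + 180·3.8074 = 872.3320 ms.
Difference = 890.2420 − 872.3320 = 17.9100 ≈ 17.9 ms.

17.9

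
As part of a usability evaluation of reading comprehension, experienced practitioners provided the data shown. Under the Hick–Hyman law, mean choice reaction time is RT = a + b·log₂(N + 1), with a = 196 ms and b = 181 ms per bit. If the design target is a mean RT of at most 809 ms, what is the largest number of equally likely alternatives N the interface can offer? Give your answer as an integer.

Set 196 + 181·log₂(N + 1) ≤ 809.
log₂(N + 1) ≤ (809 − 196) / 181 = 3.3867.
N + 1 ≤ 2^3.3867 = 10.4592.
N ≤ 9.4592, so the largest integer N is 9.

9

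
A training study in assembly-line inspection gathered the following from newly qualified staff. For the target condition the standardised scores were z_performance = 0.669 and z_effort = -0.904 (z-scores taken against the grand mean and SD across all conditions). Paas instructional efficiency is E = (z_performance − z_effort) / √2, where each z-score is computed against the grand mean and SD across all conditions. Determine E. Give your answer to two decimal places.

1.11

z_P − z_E = 0.669 − (-0.904) = 1.5730.
E = 1.5730 / √2 = 1.5730 / 1.41421 = 1.1123 ≈ 1.11.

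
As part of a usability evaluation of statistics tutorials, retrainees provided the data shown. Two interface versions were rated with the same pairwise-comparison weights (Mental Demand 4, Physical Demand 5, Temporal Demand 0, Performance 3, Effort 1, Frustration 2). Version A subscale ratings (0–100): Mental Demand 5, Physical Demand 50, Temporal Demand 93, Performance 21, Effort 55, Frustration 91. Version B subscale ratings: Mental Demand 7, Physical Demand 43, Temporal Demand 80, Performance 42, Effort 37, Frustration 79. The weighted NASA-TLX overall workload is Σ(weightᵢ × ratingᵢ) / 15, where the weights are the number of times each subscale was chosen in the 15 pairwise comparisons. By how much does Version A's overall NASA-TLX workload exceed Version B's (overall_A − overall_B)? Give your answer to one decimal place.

Version A weighted sum = 4·5 + 5·50 + 0·93 + 3·21 + 1·55 + 2·91 = 20 + 250 + 0 + 63 + 55 + 182 = 570; overall_A = 570/15 = 38.0000.
Version B weighted sum = 4·7 + 5·43 + 0·80 + 3·42 + 1·37 + 2·79 = 28 + 215 + 0 + 126 + 37 + 158 = 564; overall_B = 564/15 = 37.6000.
Difference = 38.0000 − 37.6000 = 0.4000 ≈ 0.4.

0.4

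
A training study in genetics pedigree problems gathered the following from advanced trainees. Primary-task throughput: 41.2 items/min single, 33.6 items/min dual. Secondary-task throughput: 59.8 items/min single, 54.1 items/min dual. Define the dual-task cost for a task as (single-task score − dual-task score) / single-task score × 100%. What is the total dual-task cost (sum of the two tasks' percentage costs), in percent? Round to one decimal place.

28.0

Primary cost = (41.2 − 33.6) / 41.2 × 100% = 18.4466%.
Secondary cost = (59.8 − 54.1) / 59.8 × 100% = 9.5318%.
Total = 18.4466% + 9.5318% = 27.9784% ≈ 28.0%.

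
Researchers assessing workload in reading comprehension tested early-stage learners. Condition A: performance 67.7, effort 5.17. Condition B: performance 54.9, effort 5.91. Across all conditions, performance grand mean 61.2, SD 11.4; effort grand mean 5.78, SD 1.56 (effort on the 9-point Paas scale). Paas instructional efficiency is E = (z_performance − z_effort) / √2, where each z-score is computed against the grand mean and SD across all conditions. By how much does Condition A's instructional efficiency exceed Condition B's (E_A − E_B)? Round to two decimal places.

1.13

Condition A: z_P = (67.7 − 61.2)/11.4 = 0.5702; z_E = (5.17 − 5.78)/1.56 = -0.3910; E_A = (0.5702 − (-0.3910))/√2 = 0.6797.
Condition B: z_P = (54.9 − 61.2)/11.4 = -0.5526; z_E = (5.91 − 5.78)/1.56 = 0.0833; E_B = (-0.5526 − 0.0833)/√2 = -0.4496.
E_A − E_B = 0.6797 − (-0.4496) = 1.1293 ≈ 1.13.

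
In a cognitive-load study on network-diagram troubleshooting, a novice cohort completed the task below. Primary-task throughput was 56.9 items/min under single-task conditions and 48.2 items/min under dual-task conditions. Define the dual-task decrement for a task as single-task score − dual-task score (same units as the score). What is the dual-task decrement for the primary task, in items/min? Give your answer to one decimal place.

Decrement = 56.9 − 48.2 = 8.7000 items/min ≈ 8.7 items/min.

8.7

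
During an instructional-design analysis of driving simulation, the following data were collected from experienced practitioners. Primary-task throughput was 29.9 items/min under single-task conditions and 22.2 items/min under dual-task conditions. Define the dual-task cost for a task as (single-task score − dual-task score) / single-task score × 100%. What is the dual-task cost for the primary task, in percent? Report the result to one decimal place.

25.8

Cost = (29.9 − 22.2) / 29.9 × 100%
     = 7.7000 / 29.9 × 100% = 25.7525%.
≈ 25.8%.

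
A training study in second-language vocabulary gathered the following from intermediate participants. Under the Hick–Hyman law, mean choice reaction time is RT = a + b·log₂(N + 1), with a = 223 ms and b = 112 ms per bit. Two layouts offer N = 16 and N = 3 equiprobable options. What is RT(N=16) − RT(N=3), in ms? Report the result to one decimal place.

RT(16) = 223 + 112·log₂(17) = 223 + 112·4.0875 = 680.8000 ms.
RT(3) = 223 + 112·log₂(4) = 223 + 112·2.0000 = 447.0000 ms.
Difference = 680.8000 − 447.0000 = 233.8000 ≈ 233.8 ms.

233.8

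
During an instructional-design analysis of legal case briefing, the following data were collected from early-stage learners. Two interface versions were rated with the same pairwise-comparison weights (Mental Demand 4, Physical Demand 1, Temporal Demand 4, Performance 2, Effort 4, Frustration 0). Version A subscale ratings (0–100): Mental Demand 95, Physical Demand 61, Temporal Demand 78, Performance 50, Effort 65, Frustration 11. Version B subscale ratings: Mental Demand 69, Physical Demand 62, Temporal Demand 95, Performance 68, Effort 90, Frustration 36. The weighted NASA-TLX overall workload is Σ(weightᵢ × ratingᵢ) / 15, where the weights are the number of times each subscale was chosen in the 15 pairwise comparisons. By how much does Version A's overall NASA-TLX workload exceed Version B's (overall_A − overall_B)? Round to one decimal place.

-6.7

Version A weighted sum = 4·95 + 1·61 + 4·78 + 2·50 + 4·65 + 0·11 = 380 + 61 + 312 + 100 + 260 + 0 = 1113; overall_A = 1113/15 = 74.2000.
Version B weighted sum = 4·69 + 1·62 + 4·95 + 2·68 + 4·90 + 0·36 = 276 + 62 + 380 + 136 + 360 + 0 = 1214; overall_B = 1214/15 = 80.9333.
Difference = 74.2000 − 80.9333 = -6.7333 ≈ -6.7.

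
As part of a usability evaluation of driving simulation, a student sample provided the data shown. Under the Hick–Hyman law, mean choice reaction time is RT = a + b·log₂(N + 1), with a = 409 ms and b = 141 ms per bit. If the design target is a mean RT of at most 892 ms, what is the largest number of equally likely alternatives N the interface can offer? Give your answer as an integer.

Set 409 + 141·log₂(N + 1) ≤ 892.
log₂(N + 1) ≤ (892 − 409) / 141 = 3.4255.
N + 1 ≤ 2^3.4255 = 10.7443.
N ≤ 9.7443, so the largest integer N is 9.

9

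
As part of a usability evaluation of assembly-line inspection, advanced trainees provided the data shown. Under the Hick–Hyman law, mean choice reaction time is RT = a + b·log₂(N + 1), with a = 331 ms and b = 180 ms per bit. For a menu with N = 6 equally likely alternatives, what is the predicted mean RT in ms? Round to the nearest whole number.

log₂(6 + 1) = log₂(7) = 2.8074.
RT = 331 + 180 × 2.8074 = 331 + 505.3320 = 836.3320 ms.
≈ 836 ms.

836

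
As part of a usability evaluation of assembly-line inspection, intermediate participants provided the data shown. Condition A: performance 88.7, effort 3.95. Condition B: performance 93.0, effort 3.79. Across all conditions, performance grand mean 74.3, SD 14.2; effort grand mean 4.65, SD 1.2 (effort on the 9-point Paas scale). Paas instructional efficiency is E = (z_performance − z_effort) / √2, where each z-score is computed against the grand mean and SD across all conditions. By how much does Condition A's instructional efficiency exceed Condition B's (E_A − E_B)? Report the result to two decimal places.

Condition A: z_P = (88.7 − 74.3)/14.2 = 1.0141; z_E = (3.95 − 4.65)/1.2 = -0.5833; E_A = (1.0141 − (-0.5833))/√2 = 1.1295.
Condition B: z_P = (93.0 − 74.3)/14.2 = 1.3169; z_E = (3.79 − 4.65)/1.2 = -0.7167; E_B = (1.3169 − (-0.7167))/√2 = 1.4380.
E_A − E_B = 1.1295 − 1.4380 = -0.3085 ≈ -0.31.

-0.31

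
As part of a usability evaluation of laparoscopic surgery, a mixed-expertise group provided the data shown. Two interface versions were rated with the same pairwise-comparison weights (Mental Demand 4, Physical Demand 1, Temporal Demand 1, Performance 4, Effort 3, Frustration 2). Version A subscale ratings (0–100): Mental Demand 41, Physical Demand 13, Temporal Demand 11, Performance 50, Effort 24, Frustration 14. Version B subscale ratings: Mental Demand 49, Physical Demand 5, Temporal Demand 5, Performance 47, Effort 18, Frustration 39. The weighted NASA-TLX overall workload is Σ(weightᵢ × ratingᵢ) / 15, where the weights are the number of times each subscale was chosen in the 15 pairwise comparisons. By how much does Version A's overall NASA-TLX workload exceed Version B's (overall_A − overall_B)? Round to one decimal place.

Version A weighted sum = 4·41 + 1·13 + 1·11 + 4·50 + 3·24 + 2·14 = 164 + 13 + 11 + 200 + 72 + 28 = 488; overall_A = 488/15 = 32.5333.
Version B weighted sum = 4·49 + 1·5 + 1·5 + 4·47 + 3·18 + 2·39 = 196 + 5 + 5 + 188 + 54 + 78 = 526; overall_B = 526/15 = 35.0667.
Difference = 32.5333 − 35.0667 = -2.5334 ≈ -2.5.

-2.5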